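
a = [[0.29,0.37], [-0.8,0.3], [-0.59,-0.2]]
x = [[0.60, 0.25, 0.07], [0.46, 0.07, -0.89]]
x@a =[[-0.07, 0.28],[0.60, 0.37]]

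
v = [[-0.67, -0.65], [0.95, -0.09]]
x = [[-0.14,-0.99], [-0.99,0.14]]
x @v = [[-0.85,0.18], [0.80,0.63]]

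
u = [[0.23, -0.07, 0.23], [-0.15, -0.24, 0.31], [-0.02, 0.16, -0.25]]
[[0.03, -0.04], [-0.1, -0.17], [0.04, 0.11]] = u @ [[0.13,0.17],  [0.59,0.31],  [0.19,-0.24]]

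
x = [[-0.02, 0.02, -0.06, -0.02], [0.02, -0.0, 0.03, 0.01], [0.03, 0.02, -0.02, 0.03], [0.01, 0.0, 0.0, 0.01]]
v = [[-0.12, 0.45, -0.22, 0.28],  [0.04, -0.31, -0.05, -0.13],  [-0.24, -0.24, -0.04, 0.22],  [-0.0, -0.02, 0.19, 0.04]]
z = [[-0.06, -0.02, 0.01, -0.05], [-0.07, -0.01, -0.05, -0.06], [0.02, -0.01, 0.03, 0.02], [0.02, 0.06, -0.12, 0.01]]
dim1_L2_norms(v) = [0.59, 0.34, 0.41, 0.2]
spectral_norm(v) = 0.66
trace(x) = -0.03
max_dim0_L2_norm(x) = 0.07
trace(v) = -0.43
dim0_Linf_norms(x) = [0.03, 0.02, 0.06, 0.03]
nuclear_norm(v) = 1.33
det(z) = 0.00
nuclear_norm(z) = 0.28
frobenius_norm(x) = 0.09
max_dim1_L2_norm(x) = 0.07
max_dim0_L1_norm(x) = 0.11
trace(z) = -0.03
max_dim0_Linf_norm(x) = 0.06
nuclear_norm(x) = 0.14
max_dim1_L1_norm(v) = 1.07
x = v @ z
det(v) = 0.00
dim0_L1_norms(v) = [0.4, 1.02, 0.5, 0.67]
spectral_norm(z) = 0.15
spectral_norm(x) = 0.08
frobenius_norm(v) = 0.81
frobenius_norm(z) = 0.19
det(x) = -0.00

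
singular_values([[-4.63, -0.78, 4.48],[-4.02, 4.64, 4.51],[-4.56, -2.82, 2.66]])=[10.25, 5.51, 0.66]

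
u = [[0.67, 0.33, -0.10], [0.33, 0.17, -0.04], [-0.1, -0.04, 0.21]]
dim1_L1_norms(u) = [1.1, 0.54, 0.35]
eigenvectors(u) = [[-0.88, -0.45, 0.13], [-0.44, 0.89, 0.11], [0.16, -0.05, 0.99]]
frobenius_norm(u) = 0.87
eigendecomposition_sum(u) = [[0.67, 0.33, -0.12], [0.33, 0.16, -0.06], [-0.12, -0.06, 0.02]] + [[0.0, -0.00, 0.0], [-0.0, 0.0, -0.00], [0.0, -0.0, 0.00]] + [[0.00,0.00,0.02],[0.0,0.00,0.02],[0.02,0.02,0.19]]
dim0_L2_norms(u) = [0.75, 0.37, 0.24]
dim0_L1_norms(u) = [1.1, 0.54, 0.35]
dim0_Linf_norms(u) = [0.67, 0.33, 0.21]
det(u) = 0.00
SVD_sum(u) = [[0.67, 0.33, -0.12], [0.33, 0.16, -0.06], [-0.12, -0.06, 0.02]] + [[0.0, 0.0, 0.02], [0.00, 0.00, 0.02], [0.02, 0.02, 0.19]] + [[0.00, -0.00, 0.00],[-0.0, 0.0, -0.0],[0.0, -0.00, 0.00]]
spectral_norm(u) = 0.85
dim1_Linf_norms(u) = [0.67, 0.33, 0.21]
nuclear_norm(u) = 1.05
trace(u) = 1.05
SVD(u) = [[-0.88, 0.13, -0.45], [-0.44, 0.11, 0.89], [0.16, 0.99, -0.05]] @ diag([0.8519595020886256, 0.1924413049184859, 0.005599192992888567]) @ [[-0.88,-0.44,0.16], [0.13,0.11,0.99], [-0.45,0.89,-0.05]]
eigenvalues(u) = [0.85, 0.01, 0.19]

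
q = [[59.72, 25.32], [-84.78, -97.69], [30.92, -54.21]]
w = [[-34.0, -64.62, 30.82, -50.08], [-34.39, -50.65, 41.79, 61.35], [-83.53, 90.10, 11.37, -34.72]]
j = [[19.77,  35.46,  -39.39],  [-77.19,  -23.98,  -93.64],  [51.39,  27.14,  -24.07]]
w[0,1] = -64.62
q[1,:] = [-84.78, -97.69]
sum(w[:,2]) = 83.98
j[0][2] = -39.39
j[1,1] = -23.98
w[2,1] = 90.1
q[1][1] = -97.69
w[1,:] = [-34.39, -50.65, 41.79, 61.35]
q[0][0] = 59.72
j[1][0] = -77.19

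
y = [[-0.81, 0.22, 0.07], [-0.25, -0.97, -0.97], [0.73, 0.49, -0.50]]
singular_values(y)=[1.41, 1.18, 0.55]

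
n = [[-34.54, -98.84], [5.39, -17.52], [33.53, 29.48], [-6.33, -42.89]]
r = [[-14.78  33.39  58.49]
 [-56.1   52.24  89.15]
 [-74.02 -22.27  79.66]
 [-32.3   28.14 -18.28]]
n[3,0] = -6.33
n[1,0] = 5.39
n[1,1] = -17.52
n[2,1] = 29.48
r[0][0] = -14.78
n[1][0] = 5.39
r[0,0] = -14.78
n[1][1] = -17.52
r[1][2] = 89.15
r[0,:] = [-14.78, 33.39, 58.49]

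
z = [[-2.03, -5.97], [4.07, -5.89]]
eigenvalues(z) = [(-3.96+4.54j), (-3.96-4.54j)]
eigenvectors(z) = [[0.77+0.00j,(0.77-0j)],[0.25-0.59j,(0.25+0.59j)]]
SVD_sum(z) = [[1.19,-5.24], [1.47,-6.48]] + [[-3.22,  -0.73], [2.60,  0.59]]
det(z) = 36.25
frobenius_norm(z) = 9.54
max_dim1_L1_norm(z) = 9.96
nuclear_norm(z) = 12.79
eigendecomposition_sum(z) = [[-1.02+3.11j, -2.98-2.61j],[(2.04+1.78j), -2.94+1.43j]] + [[-1.02-3.11j, (-2.98+2.61j)], [(2.04-1.78j), -2.94-1.43j]]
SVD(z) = [[0.63, 0.78], [0.78, -0.63]] @ diag([8.545042579214865, 4.242764113099499]) @ [[0.22, -0.98], [-0.98, -0.22]]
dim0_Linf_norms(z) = [4.07, 5.97]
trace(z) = -7.92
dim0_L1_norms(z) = [6.1, 11.86]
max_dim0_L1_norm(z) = 11.86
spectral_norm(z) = 8.55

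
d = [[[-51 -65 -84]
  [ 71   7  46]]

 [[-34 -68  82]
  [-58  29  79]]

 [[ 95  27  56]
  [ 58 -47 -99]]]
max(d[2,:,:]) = 95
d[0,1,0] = 71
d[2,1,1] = -47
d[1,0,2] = 82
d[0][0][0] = -51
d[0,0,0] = -51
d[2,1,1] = -47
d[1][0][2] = 82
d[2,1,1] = -47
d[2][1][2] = -99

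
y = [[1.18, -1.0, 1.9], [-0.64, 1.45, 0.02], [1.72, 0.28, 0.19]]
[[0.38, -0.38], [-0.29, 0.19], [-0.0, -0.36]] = y @ [[0.02,-0.21],[-0.19,0.04],[0.09,-0.05]]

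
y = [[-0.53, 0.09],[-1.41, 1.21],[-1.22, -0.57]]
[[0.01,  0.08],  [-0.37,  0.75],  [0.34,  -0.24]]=y@[[-0.09, -0.06],  [-0.41, 0.55]]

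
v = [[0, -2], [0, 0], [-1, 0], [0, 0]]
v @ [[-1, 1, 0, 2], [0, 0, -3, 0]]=[[0, 0, 6, 0], [0, 0, 0, 0], [1, -1, 0, -2], [0, 0, 0, 0]]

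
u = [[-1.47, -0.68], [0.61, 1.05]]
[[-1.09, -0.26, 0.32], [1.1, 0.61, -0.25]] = u@ [[0.35, -0.13, -0.15], [0.84, 0.66, -0.15]]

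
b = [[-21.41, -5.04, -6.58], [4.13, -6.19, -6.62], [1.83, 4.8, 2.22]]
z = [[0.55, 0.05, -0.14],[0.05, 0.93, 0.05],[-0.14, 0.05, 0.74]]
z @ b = [[-11.83,-3.75,-4.26], [2.86,-5.77,-6.37], [4.56,3.95,2.23]]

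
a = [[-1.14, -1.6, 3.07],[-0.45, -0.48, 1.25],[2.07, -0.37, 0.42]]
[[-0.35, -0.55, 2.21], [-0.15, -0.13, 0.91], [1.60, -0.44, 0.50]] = a @ [[0.73, -0.13, 0.09],[-0.13, 0.53, 0.05],[0.09, 0.05, 0.78]]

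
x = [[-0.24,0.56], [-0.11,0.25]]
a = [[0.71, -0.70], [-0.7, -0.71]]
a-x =[[0.95, -1.26], [-0.59, -0.96]]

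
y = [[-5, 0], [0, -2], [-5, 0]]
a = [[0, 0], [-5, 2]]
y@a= [[0, 0], [10, -4], [0, 0]]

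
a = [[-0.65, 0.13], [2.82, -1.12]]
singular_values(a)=[3.1, 0.12]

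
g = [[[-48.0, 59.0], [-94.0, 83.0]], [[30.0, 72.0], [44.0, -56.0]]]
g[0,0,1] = 59.0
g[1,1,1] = -56.0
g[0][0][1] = 59.0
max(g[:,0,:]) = 72.0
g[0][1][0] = -94.0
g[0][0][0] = -48.0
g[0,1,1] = 83.0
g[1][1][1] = -56.0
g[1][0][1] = 72.0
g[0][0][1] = 59.0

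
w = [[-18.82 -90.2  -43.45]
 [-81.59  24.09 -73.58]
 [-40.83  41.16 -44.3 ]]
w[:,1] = [-90.2, 24.09, 41.16]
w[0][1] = -90.2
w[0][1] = -90.2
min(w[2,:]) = -44.3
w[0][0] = -18.82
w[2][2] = -44.3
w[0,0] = -18.82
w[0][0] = -18.82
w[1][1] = 24.09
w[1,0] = -81.59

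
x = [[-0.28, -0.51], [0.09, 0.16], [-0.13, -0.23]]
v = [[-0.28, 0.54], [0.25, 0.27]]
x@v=[[-0.05, -0.29], [0.01, 0.09], [-0.02, -0.13]]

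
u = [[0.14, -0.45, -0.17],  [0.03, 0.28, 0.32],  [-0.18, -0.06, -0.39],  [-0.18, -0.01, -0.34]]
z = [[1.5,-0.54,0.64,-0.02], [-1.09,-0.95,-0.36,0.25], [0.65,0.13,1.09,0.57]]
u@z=[[0.59, 0.33, 0.07, -0.21], [-0.05, -0.24, 0.27, 0.25], [-0.46, 0.10, -0.52, -0.23], [-0.48, 0.06, -0.48, -0.19]]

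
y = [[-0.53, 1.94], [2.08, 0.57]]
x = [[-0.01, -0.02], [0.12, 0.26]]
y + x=[[-0.54, 1.92], [2.2, 0.83]]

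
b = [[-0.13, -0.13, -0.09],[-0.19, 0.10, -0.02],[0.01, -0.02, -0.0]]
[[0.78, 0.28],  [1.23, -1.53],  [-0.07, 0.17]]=b @ [[-6.18, 4.99], [0.46, -6.09], [-0.42, -1.54]]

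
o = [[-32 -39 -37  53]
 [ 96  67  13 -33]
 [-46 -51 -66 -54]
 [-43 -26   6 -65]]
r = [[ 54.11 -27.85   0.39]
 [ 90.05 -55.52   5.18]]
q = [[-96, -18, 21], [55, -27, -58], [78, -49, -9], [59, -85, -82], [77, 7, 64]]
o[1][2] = 13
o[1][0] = 96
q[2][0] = 78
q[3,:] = [59, -85, -82]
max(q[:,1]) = 7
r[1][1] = -55.52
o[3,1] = -26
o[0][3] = 53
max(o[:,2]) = 13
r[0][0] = 54.11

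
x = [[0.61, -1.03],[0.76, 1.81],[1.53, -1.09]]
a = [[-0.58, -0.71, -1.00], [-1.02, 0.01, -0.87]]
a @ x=[[-2.42, 0.4],[-1.95, 2.02]]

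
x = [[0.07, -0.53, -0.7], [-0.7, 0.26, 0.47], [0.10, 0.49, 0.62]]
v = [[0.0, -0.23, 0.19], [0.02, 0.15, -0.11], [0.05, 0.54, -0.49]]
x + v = [[0.07, -0.76, -0.51], [-0.68, 0.41, 0.36], [0.15, 1.03, 0.13]]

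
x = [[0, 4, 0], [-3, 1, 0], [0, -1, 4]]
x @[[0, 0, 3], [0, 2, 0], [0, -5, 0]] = [[0, 8, 0], [0, 2, -9], [0, -22, 0]]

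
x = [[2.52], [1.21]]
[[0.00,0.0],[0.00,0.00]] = x @[[0.0, 0.0]]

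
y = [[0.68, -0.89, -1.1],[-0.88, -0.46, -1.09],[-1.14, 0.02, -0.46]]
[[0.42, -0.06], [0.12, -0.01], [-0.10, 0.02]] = y @ [[-0.03,0.0],[-0.80,0.10],[0.25,-0.03]]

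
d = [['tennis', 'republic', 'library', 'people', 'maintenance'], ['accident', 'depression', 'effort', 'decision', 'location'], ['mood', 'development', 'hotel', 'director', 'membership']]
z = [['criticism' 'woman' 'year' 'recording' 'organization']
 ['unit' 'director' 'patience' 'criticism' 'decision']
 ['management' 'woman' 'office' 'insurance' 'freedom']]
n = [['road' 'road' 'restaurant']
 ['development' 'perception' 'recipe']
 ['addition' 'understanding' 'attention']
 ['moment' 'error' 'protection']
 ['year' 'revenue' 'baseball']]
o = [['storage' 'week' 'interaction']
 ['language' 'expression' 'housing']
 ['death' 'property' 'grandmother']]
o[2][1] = 'property'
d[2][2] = 'hotel'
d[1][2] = 'effort'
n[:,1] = ['road', 'perception', 'understanding', 'error', 'revenue']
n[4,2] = 'baseball'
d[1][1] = 'depression'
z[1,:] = ['unit', 'director', 'patience', 'criticism', 'decision']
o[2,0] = 'death'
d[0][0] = 'tennis'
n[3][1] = 'error'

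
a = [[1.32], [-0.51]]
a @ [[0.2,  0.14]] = [[0.26, 0.18],[-0.1, -0.07]]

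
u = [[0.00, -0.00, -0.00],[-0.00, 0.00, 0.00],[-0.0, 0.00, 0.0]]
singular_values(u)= [0.0, 0.0, 0.0]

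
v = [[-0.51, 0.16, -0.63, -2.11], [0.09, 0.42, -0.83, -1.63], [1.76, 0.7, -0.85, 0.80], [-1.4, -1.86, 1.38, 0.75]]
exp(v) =[[1.57, 3.67, -3.45, -6.29], [0.84, 4.79, -3.65, -6.29], [1.04, 1.31, -0.62, -1.87], [-1.69, -6.16, 5.38, 9.55]]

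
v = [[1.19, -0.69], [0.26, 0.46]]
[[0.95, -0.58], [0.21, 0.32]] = v @ [[0.8, -0.06], [0.01, 0.74]]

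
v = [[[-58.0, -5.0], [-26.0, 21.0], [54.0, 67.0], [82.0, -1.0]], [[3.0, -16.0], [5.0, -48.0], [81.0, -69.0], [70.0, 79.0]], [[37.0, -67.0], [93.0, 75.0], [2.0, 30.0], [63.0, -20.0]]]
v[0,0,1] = -5.0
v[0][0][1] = -5.0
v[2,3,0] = 63.0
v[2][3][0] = 63.0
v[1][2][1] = -69.0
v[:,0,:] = [[-58.0, -5.0], [3.0, -16.0], [37.0, -67.0]]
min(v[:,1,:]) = -48.0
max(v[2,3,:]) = 63.0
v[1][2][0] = 81.0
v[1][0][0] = 3.0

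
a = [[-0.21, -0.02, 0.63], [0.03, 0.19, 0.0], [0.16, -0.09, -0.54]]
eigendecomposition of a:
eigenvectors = [[0.77, -0.94, 0.36], [-0.02, 0.15, -0.91], [-0.64, -0.30, 0.20]]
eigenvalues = [-0.74, -0.0, 0.18]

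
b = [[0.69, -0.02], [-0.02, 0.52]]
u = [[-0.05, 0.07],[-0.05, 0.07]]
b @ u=[[-0.03,0.05], [-0.02,0.04]]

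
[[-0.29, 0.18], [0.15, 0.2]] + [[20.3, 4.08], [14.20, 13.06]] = [[20.01,4.26], [14.35,13.26]]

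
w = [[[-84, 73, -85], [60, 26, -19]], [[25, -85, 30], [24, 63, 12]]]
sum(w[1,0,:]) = -30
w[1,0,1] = -85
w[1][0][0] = 25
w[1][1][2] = 12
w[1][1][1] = 63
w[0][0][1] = 73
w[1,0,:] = [25, -85, 30]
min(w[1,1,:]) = 12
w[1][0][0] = 25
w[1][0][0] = 25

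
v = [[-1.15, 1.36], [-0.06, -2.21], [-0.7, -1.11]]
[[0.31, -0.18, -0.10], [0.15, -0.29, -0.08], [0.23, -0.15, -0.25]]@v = [[-0.28, 0.93], [-0.10, 0.93], [-0.08, 0.92]]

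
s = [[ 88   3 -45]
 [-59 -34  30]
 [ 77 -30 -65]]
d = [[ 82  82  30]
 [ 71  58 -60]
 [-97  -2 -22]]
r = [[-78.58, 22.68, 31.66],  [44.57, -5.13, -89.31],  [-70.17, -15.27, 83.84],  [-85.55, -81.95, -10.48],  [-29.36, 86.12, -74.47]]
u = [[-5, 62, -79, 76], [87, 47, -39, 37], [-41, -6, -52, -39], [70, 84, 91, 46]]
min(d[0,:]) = 30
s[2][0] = 77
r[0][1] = 22.68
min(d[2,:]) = -97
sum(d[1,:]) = 69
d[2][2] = -22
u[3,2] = 91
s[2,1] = -30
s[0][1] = 3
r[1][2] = -89.31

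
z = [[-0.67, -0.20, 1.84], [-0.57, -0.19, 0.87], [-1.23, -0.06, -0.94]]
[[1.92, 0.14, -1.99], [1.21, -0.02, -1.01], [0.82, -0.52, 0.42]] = z@ [[-1.12, 0.26, 0.42], [-0.23, 0.26, -0.36], [0.61, 0.20, -0.97]]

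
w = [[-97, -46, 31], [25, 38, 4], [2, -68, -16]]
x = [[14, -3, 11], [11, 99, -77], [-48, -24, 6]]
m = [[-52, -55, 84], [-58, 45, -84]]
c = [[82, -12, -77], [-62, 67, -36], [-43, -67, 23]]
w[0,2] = 31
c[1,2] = -36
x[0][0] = 14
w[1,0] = 25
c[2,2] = 23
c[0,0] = 82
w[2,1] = -68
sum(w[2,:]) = -82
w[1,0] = 25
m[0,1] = -55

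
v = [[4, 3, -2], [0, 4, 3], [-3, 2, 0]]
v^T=[[4, 0, -3], [3, 4, 2], [-2, 3, 0]]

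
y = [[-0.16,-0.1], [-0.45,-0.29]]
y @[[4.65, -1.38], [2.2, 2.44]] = [[-0.96, -0.02],  [-2.73, -0.09]]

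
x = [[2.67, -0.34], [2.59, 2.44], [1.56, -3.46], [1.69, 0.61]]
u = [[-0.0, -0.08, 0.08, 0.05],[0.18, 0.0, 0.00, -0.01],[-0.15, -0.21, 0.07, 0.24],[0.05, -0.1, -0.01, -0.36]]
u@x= [[0.0, -0.44], [0.46, -0.07], [-0.43, -0.56], [-0.75, -0.45]]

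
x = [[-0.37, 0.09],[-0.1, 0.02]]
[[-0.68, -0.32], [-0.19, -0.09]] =x @ [[2.24, 1.30], [1.65, 1.76]]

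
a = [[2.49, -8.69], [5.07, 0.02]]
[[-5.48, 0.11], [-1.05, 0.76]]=a@[[-0.21,0.15], [0.57,0.03]]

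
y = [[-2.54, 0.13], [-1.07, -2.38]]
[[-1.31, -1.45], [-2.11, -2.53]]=y @ [[0.55,0.61], [0.64,0.79]]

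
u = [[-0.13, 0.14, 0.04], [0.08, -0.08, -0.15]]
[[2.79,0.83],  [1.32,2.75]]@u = [[-0.3, 0.32, -0.01], [0.05, -0.04, -0.36]]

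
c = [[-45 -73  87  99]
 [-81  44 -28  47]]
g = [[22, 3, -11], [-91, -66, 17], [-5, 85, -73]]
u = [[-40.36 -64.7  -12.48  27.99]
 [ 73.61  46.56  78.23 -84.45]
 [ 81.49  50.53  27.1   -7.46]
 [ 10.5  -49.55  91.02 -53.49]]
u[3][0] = 10.5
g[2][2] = -73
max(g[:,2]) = 17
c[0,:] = [-45, -73, 87, 99]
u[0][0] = -40.36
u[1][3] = -84.45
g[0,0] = 22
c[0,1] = -73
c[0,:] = [-45, -73, 87, 99]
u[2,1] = 50.53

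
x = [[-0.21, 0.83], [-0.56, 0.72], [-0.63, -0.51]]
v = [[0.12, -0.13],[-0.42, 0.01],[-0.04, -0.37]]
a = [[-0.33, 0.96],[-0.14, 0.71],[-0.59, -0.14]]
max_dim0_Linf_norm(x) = 0.83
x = a + v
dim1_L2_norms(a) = [1.02, 0.72, 0.61]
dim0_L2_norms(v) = [0.44, 0.39]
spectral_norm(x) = 1.24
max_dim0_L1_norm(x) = 2.06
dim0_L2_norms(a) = [0.69, 1.2]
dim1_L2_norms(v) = [0.18, 0.42, 0.37]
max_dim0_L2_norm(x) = 1.21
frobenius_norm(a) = 1.39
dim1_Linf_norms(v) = [0.13, 0.42, 0.37]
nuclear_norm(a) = 1.86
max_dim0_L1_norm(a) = 1.81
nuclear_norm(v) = 0.83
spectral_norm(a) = 1.24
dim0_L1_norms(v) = [0.58, 0.51]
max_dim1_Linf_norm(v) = 0.42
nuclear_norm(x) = 2.06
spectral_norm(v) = 0.44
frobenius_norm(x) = 1.49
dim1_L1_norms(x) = [1.04, 1.28, 1.14]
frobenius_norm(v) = 0.59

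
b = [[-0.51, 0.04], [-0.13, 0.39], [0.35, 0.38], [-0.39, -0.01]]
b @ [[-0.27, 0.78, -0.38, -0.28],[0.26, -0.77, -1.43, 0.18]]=[[0.15, -0.43, 0.14, 0.15],[0.14, -0.40, -0.51, 0.11],[0.00, -0.02, -0.68, -0.03],[0.1, -0.30, 0.16, 0.11]]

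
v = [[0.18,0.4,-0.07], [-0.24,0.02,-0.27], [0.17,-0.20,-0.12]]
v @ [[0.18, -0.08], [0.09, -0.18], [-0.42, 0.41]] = [[0.1,-0.12],[0.07,-0.1],[0.06,-0.03]]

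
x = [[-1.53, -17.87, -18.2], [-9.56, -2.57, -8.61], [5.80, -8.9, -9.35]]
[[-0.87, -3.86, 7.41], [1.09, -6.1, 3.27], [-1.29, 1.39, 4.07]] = x@ [[-0.13, 0.51, 0.04], [0.06, 0.04, 0.02], [-0.0, 0.13, -0.43]]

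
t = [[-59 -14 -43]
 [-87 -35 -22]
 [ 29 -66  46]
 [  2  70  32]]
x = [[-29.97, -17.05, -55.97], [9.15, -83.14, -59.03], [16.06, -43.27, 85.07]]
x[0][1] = -17.05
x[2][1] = -43.27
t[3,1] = 70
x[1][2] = -59.03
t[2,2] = 46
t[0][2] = -43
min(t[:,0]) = -87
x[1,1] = -83.14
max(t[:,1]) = 70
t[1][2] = -22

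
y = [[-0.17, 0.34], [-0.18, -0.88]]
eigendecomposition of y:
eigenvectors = [[0.96, -0.49], [-0.28, 0.87]]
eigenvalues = [-0.27, -0.78]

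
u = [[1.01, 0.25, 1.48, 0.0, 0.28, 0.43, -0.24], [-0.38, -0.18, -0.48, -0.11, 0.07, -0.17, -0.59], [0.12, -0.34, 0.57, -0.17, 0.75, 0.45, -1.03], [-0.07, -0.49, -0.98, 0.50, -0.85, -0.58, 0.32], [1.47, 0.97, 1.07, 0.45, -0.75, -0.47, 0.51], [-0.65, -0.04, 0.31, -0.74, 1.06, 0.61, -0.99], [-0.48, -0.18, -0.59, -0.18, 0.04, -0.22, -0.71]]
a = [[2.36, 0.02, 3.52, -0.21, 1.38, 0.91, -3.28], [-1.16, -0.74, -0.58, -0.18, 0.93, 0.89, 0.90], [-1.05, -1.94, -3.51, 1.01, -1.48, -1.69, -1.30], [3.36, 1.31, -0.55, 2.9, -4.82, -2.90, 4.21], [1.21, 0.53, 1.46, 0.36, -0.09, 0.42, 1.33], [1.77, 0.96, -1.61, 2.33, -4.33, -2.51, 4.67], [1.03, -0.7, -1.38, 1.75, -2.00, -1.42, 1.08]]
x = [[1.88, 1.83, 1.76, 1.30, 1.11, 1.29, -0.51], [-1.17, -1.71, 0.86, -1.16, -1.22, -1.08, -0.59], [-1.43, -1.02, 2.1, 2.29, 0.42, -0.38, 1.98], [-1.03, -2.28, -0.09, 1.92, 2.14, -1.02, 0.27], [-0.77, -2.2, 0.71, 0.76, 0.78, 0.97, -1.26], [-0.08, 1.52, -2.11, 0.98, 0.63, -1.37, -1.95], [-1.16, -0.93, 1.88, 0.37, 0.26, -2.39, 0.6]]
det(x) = 222.66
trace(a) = -0.51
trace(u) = 1.05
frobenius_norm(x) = 9.61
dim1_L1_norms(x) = [9.68, 7.79, 9.62, 8.75, 7.45, 8.64, 7.59]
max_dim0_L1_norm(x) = 11.49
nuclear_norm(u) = 7.84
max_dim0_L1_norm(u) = 5.48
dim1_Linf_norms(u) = [1.48, 0.59, 1.03, 0.98, 1.47, 1.06, 0.71]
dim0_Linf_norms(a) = [3.36, 1.94, 3.52, 2.9, 4.82, 2.9, 4.67]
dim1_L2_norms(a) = [5.61, 2.17, 4.99, 8.43, 2.44, 7.68, 3.7]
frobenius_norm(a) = 14.52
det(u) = -0.00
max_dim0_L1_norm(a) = 16.77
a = x @ u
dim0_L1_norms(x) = [7.52, 11.49, 9.51, 8.78, 6.56, 8.5, 7.16]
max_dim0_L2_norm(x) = 4.53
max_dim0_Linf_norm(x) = 2.39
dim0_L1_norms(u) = [4.18, 2.45, 5.48, 2.15, 3.8, 2.93, 4.39]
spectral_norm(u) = 3.12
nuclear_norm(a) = 24.36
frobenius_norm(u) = 4.42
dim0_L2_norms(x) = [3.15, 4.53, 4.09, 3.69, 2.92, 3.54, 3.22]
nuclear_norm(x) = 21.75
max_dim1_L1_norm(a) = 20.05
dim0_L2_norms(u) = [2.0, 1.19, 2.3, 1.04, 1.75, 1.18, 1.82]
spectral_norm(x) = 6.22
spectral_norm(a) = 12.26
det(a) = 0.00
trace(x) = 4.20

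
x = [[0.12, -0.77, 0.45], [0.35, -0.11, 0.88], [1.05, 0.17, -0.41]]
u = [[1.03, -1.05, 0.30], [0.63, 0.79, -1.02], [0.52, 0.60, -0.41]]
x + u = [[1.15, -1.82, 0.75], [0.98, 0.68, -0.14], [1.57, 0.77, -0.82]]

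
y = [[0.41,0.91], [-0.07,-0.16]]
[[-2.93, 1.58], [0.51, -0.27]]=y@ [[-3.4,  3.13],  [-1.69,  0.33]]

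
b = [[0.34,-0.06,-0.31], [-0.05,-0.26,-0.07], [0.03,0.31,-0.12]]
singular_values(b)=[0.47, 0.41, 0.11]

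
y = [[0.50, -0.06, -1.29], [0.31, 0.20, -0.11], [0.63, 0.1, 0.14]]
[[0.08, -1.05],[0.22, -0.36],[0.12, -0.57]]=y @[[0.06, -0.99], [0.94, -0.05], [-0.08, 0.43]]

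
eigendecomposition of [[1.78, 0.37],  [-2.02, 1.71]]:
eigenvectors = [[-0.02-0.39j, -0.02+0.39j], [0.92+0.00j, 0.92-0.00j]]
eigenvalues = [(1.74+0.86j), (1.74-0.86j)]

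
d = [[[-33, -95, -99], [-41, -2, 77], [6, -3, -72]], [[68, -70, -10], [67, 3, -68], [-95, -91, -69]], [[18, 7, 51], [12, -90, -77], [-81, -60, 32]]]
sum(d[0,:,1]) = -100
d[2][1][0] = 12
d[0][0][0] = -33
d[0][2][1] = -3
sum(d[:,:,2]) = -235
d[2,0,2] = 51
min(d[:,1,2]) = -77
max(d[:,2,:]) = 32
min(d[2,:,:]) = -90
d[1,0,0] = 68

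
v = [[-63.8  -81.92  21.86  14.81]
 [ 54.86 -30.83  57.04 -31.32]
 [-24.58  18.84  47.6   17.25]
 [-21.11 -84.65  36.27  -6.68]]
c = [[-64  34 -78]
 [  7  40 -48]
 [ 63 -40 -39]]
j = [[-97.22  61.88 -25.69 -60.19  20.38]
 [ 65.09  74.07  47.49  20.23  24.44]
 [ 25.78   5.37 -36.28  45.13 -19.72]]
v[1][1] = -30.83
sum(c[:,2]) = -165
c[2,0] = 63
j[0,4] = 20.38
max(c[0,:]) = 34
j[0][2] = -25.69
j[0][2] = -25.69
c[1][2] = -48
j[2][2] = -36.28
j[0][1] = 61.88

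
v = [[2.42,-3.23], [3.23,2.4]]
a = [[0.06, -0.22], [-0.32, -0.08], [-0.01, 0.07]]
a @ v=[[-0.57, -0.72], [-1.03, 0.84], [0.2, 0.20]]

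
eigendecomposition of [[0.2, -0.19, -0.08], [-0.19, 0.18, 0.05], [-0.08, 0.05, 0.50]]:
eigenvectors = [[0.69, 0.62, -0.37], [0.72, -0.62, 0.31], [0.04, 0.48, 0.88]]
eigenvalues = [-0.0, 0.33, 0.55]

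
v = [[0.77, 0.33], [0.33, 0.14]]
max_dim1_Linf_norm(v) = 0.77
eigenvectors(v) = [[0.92, -0.39], [0.39, 0.92]]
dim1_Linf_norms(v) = [0.77, 0.33]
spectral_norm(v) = 0.91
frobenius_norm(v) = 0.91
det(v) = -0.00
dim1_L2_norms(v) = [0.84, 0.36]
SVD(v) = [[-0.92, -0.39], [-0.39, 0.92]] @ diag([0.9112071897723664, 0.0012071897723664909]) @ [[-0.92, -0.39], [0.39, -0.92]]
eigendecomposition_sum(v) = [[0.77, 0.33], [0.33, 0.14]] + [[-0.0,0.00], [0.0,-0.0]]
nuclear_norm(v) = 0.91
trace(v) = 0.91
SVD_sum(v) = [[0.77, 0.33], [0.33, 0.14]] + [[-0.00, 0.00], [0.0, -0.0]]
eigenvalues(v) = [0.91, -0.0]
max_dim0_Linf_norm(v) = 0.77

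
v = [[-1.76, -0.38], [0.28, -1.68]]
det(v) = 3.063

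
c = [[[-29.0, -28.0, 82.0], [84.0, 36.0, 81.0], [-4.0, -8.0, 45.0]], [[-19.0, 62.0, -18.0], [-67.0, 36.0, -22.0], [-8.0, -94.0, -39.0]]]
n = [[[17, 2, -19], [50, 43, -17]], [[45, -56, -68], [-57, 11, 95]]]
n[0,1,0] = 50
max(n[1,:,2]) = 95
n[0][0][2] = -19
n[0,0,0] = 17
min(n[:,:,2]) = -68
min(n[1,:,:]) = -68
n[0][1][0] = 50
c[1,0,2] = -18.0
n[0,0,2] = -19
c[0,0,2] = 82.0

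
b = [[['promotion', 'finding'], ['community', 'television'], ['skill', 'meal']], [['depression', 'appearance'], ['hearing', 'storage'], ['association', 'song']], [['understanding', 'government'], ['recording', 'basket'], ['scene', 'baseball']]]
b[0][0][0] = 'promotion'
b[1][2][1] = 'song'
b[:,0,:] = [['promotion', 'finding'], ['depression', 'appearance'], ['understanding', 'government']]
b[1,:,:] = [['depression', 'appearance'], ['hearing', 'storage'], ['association', 'song']]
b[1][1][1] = 'storage'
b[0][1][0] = 'community'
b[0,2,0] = 'skill'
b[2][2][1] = 'baseball'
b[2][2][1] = 'baseball'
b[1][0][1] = 'appearance'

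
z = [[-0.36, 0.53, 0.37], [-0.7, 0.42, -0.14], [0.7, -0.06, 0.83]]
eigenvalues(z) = [(0.93+0j), (-0.02+0.21j), (-0.02-0.21j)]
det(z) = 0.04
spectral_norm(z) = 1.29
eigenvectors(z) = [[(-0.1+0j),  (0.53-0.23j),  0.53+0.23j],[0.39+0.00j,  (0.71+0j),  (0.71-0j)],[(-0.92+0j),  -0.40+0.09j,  (-0.4-0.09j)]]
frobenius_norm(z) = 1.55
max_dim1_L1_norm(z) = 1.59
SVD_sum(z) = [[-0.22, 0.09, -0.14], [-0.62, 0.24, -0.39], [0.8, -0.32, 0.50]] + [[-0.15, 0.43, 0.52], [-0.07, 0.20, 0.24], [-0.1, 0.27, 0.32]] + [[0.01, 0.01, -0.01], [-0.01, -0.02, 0.01], [-0.01, -0.01, 0.01]]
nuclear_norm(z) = 2.19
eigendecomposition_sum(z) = [[(0.04+0j), 0.03-0.00j, (0.11-0j)], [(-0.17-0j), (-0.12+0j), -0.43+0.00j], [0.39+0.00j, 0.29-0.00j, (1.01-0j)]] + [[(-0.2+0.08j), 0.25+0.02j, 0.13+0.00j], [-0.27-0.01j, (0.27+0.15j), (0.14+0.06j)], [(0.15-0.03j), -0.17-0.05j, -0.09-0.02j]] + [[-0.20-0.08j, 0.25-0.02j, 0.13-0.00j],  [-0.27+0.01j, (0.27-0.15j), 0.14-0.06j],  [0.15+0.03j, -0.17+0.05j, (-0.09+0.02j)]]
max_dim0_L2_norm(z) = 1.05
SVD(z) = [[-0.21, -0.79, 0.57],  [-0.59, -0.36, -0.72],  [0.78, -0.49, -0.40]] @ diag([1.2882931899334766, 0.8688531661074665, 0.03598378129183985]) @ [[0.80, -0.32, 0.50],[0.22, -0.62, -0.75],[0.55, 0.71, -0.43]]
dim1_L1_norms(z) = [1.26, 1.26, 1.59]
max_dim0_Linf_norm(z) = 0.83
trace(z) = 0.89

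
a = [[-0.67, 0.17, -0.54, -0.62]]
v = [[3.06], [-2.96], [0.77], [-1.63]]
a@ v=[[-1.96]]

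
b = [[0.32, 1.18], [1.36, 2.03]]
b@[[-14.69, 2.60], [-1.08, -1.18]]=[[-5.98, -0.56], [-22.17, 1.14]]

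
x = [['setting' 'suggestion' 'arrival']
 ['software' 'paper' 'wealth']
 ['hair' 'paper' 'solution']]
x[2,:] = ['hair', 'paper', 'solution']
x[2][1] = 'paper'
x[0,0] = 'setting'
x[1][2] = 'wealth'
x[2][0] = 'hair'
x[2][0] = 'hair'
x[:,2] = ['arrival', 'wealth', 'solution']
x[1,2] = 'wealth'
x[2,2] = 'solution'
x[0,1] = 'suggestion'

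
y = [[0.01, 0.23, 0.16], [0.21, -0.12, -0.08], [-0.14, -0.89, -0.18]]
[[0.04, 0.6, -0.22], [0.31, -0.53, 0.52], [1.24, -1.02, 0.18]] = y @ [[1.5, -1.07, 1.90], [-2.34, 0.77, -0.28], [3.52, 2.71, -1.1]]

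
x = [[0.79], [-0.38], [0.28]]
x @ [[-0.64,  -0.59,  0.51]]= [[-0.51, -0.47, 0.4],[0.24, 0.22, -0.19],[-0.18, -0.17, 0.14]]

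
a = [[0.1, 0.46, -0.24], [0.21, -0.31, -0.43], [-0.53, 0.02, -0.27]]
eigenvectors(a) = [[(0.75+0j), (0.24+0.36j), (0.24-0.36j)], [0.44+0.00j, (-0.64+0j), -0.64-0.00j], [-0.49+0.00j, (-0.17+0.61j), (-0.17-0.61j)]]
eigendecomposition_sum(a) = [[(0.31-0j),  (0.17+0j),  (-0.18-0j)], [(0.18-0j),  (0.1+0j),  -0.11-0.00j], [-0.20+0.00j,  -0.11+0.00j,  (0.12+0j)]] + [[-0.10+0.06j, (0.15+0.07j), (-0.03+0.15j)], [(0.01-0.17j), -0.20+0.12j, -0.16-0.16j], [(-0.16-0.06j), (0.06+0.23j), -0.19+0.11j]] + [[(-0.1-0.06j), (0.15-0.07j), -0.03-0.15j],  [(0.01+0.17j), -0.20-0.12j, -0.16+0.16j],  [-0.16+0.06j, 0.06-0.23j, -0.19-0.11j]]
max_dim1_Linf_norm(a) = 0.53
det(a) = 0.18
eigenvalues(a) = [(0.53+0j), (-0.5+0.29j), (-0.5-0.29j)]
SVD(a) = [[0.28, -0.24, -0.93], [-0.18, 0.94, -0.30], [0.94, 0.25, 0.22]] @ diag([0.600664423032867, 0.5739185069635617, 0.5179959442575864]) @ [[-0.85, 0.34, -0.41], [0.07, -0.69, -0.72], [-0.53, -0.64, 0.56]]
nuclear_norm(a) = 1.69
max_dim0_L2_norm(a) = 0.58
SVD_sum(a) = [[-0.14,0.06,-0.07], [0.09,-0.04,0.04], [-0.48,0.19,-0.23]] + [[-0.01, 0.09, 0.1], [0.04, -0.37, -0.39], [0.01, -0.10, -0.11]] + [[0.25, 0.31, -0.27], [0.08, 0.10, -0.09], [-0.06, -0.07, 0.06]]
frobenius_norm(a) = 0.98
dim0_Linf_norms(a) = [0.53, 0.46, 0.43]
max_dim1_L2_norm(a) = 0.6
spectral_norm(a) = 0.60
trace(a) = -0.48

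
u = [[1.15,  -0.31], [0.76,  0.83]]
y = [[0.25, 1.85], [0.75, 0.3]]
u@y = [[0.05,  2.03], [0.81,  1.66]]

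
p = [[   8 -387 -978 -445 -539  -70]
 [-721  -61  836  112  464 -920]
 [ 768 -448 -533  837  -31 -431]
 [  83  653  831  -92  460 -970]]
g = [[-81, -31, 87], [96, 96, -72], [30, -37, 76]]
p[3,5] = -970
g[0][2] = 87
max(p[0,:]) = 8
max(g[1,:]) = 96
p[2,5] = -431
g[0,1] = -31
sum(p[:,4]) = 354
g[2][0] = 30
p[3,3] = -92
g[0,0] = -81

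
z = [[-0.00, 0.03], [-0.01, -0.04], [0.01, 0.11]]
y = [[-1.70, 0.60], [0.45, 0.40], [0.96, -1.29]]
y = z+[[-1.70, 0.57],[0.46, 0.44],[0.95, -1.4]]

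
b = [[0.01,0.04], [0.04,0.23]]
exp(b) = [[1.01, 0.05], [0.05, 1.26]]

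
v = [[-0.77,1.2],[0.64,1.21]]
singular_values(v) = [1.71, 1.0]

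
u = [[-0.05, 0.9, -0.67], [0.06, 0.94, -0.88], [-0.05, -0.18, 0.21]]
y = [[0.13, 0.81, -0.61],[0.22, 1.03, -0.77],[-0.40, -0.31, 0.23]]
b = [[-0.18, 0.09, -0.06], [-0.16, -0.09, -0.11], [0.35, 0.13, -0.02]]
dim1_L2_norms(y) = [1.02, 1.3, 0.56]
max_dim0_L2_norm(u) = 1.31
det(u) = 0.00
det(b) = -0.01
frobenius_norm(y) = 1.75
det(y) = -0.00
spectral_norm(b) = 0.44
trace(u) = 1.10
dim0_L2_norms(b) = [0.42, 0.18, 0.13]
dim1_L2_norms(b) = [0.21, 0.21, 0.37]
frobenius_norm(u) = 1.73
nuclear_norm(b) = 0.70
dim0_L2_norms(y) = [0.47, 1.35, 1.01]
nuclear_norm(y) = 2.05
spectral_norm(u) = 1.73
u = b + y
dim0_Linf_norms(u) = [0.06, 0.94, 0.88]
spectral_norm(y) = 1.72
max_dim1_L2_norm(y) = 1.3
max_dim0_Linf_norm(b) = 0.35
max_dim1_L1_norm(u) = 1.88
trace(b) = -0.29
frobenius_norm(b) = 0.48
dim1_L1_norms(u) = [1.62, 1.88, 0.44]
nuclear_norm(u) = 1.87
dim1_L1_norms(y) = [1.55, 2.02, 0.94]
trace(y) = 1.39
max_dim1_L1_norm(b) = 0.5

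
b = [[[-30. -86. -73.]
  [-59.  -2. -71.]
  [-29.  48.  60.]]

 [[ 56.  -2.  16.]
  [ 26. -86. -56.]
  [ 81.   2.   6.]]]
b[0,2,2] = 60.0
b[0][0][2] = -73.0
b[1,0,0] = 56.0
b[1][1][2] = -56.0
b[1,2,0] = 81.0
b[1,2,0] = 81.0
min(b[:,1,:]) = -86.0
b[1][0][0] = 56.0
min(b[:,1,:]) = -86.0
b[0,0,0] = -30.0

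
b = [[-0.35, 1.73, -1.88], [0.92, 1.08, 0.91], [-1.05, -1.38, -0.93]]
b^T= [[-0.35, 0.92, -1.05],[1.73, 1.08, -1.38],[-1.88, 0.91, -0.93]]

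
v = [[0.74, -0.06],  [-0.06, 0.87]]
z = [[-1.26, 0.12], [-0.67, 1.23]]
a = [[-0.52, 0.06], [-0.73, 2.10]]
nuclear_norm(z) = 2.55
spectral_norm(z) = 1.67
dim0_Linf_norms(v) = [0.74, 0.87]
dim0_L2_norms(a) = [0.9, 2.1]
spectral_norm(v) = 0.89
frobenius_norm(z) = 1.89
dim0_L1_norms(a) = [1.25, 2.16]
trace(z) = -0.03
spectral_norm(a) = 2.24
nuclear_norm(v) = 1.61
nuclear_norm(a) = 2.70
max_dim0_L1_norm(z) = 1.93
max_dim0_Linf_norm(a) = 2.1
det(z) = -1.47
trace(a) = 1.58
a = v + z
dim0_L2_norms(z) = [1.43, 1.24]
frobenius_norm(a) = 2.28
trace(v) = 1.61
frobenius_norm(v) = 1.15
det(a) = -1.05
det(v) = 0.64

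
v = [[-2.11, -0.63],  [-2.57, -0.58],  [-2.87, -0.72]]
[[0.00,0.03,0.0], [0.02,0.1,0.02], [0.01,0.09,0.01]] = v@[[-0.03, -0.12, -0.02],[0.10, 0.36, 0.06]]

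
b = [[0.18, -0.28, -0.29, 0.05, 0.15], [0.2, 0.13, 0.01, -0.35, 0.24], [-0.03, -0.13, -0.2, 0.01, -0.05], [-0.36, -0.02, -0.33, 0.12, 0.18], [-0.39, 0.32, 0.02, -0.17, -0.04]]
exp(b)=[[1.13, -0.28, -0.29, 0.09, 0.14],[0.26, 1.15, 0.04, -0.41, 0.23],[-0.04, -0.13, 0.82, 0.04, -0.06],[-0.44, 0.09, -0.26, 1.09, 0.17],[-0.34, 0.38, 0.1, -0.25, 0.96]]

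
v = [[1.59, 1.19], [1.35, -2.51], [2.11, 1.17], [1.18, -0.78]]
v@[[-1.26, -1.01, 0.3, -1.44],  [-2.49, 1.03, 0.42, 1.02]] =[[-4.97, -0.38, 0.98, -1.08], [4.55, -3.95, -0.65, -4.50], [-5.57, -0.93, 1.12, -1.84], [0.46, -2.00, 0.03, -2.49]]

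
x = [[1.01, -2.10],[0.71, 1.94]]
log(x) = [[0.35, -1.22], [0.41, 0.89]]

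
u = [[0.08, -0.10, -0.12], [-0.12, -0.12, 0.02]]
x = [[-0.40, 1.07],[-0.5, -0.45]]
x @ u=[[-0.16, -0.09, 0.07], [0.01, 0.1, 0.05]]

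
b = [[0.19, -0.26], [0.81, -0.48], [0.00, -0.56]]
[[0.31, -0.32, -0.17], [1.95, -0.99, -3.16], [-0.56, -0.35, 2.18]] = b @ [[3.00, -0.86, -6.21], [1.0, 0.62, -3.90]]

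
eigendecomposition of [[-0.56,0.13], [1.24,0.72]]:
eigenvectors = [[-0.75, -0.09], [0.66, -1.0]]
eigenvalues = [-0.68, 0.84]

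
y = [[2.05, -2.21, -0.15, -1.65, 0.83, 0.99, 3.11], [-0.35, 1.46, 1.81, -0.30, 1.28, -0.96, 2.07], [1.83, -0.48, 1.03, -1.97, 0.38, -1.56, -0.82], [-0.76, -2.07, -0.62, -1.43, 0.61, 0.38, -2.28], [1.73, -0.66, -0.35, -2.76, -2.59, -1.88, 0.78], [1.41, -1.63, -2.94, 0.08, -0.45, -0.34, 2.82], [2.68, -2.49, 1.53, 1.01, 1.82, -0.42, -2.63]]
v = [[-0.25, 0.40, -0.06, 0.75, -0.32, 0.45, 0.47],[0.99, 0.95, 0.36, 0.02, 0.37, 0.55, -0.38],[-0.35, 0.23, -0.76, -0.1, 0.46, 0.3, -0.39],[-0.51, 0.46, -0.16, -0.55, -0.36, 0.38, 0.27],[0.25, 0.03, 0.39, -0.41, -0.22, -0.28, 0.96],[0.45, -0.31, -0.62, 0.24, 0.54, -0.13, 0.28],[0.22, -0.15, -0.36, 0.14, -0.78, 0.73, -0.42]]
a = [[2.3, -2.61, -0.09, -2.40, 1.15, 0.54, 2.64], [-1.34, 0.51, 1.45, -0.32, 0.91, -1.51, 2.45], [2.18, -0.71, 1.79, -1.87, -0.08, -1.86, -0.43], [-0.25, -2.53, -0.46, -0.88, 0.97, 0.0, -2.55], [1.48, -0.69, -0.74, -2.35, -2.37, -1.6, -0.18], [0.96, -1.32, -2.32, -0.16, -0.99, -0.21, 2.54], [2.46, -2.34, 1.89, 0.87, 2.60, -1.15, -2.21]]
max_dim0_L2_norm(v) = 1.33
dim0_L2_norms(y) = [4.52, 4.56, 3.98, 4.17, 3.61, 2.88, 5.94]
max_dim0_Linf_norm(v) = 0.99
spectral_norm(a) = 6.93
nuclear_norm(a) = 25.93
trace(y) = -2.45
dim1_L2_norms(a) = [5.14, 3.66, 3.95, 3.86, 4.12, 3.94, 5.37]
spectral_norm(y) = 6.71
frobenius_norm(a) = 11.47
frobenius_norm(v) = 3.22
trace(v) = -1.38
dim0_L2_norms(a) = [4.59, 4.66, 3.88, 4.05, 4.06, 3.16, 5.57]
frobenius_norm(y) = 11.45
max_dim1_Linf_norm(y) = 3.11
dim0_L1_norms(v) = [3.02, 2.53, 2.71, 2.21, 3.05, 2.82, 3.17]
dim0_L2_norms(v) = [1.32, 1.2, 1.18, 1.06, 1.24, 1.17, 1.33]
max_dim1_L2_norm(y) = 5.21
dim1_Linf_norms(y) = [3.11, 2.07, 1.97, 2.28, 2.76, 2.94, 2.68]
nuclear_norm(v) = 7.67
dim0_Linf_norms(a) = [2.46, 2.61, 2.32, 2.4, 2.6, 1.86, 2.64]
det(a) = -54.75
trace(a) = -1.07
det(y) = -2074.66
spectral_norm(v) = 1.70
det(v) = -0.00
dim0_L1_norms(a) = [10.97, 10.71, 8.74, 8.85, 9.07, 6.87, 13.0]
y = v + a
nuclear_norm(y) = 26.49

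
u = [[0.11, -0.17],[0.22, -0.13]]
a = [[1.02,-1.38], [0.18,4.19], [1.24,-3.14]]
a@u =[[-0.19, 0.01], [0.94, -0.58], [-0.55, 0.20]]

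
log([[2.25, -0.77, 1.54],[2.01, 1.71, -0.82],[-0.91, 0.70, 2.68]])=[[1.06, -0.39, 0.46], [0.76, 0.78, -0.54], [-0.41, 0.21, 1.13]]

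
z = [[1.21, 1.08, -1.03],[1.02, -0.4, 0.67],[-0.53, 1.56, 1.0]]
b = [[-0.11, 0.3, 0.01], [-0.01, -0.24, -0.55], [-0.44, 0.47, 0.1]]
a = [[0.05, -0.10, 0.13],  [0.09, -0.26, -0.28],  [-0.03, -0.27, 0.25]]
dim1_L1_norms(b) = [0.42, 0.8, 1.01]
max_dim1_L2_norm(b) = 0.65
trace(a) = 0.04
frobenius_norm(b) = 0.94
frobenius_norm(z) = 3.01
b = a @ z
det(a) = -0.01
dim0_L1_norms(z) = [2.76, 3.04, 2.7]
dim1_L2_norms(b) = [0.32, 0.6, 0.65]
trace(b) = -0.25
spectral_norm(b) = 0.80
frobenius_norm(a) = 0.57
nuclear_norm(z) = 5.12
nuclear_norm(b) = 1.40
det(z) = -4.65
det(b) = 0.05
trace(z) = 1.81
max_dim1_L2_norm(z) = 1.93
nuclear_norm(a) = 0.86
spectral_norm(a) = 0.40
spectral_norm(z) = 1.96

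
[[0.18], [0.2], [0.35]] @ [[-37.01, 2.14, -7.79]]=[[-6.66, 0.39, -1.4],[-7.40, 0.43, -1.56],[-12.95, 0.75, -2.73]]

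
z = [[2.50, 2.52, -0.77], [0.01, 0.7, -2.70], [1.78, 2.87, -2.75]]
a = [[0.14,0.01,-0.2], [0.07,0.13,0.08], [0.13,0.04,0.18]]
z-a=[[2.36,2.51,-0.57], [-0.06,0.57,-2.78], [1.65,2.83,-2.93]]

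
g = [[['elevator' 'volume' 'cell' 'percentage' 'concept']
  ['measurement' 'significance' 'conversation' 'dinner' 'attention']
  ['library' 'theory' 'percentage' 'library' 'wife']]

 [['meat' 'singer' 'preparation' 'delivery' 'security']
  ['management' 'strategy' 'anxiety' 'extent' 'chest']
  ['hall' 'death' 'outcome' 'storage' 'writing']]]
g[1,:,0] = ['meat', 'management', 'hall']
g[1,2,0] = 'hall'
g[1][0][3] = 'delivery'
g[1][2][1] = 'death'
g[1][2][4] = 'writing'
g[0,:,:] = [['elevator', 'volume', 'cell', 'percentage', 'concept'], ['measurement', 'significance', 'conversation', 'dinner', 'attention'], ['library', 'theory', 'percentage', 'library', 'wife']]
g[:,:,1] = [['volume', 'significance', 'theory'], ['singer', 'strategy', 'death']]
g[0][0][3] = 'percentage'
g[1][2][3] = 'storage'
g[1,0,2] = 'preparation'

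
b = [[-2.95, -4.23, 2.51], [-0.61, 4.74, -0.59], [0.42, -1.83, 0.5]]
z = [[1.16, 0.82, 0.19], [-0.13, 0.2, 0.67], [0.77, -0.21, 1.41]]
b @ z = [[-0.94,-3.79,0.14], [-1.78,0.57,2.23], [1.11,-0.13,-0.44]]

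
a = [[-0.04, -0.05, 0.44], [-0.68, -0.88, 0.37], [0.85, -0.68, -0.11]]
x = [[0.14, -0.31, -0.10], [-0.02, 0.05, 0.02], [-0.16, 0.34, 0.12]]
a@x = [[-0.08,0.16,0.06], [-0.14,0.29,0.09], [0.15,-0.33,-0.11]]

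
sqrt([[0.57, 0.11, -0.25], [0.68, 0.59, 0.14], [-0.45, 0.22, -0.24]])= [[(0.73+0.09j), (0.08-0.04j), -0.18+0.15j],[0.44-0.11j, (0.75+0.05j), (0.12-0.17j)],[-0.34+0.33j, (0.16-0.15j), 0.15+0.52j]]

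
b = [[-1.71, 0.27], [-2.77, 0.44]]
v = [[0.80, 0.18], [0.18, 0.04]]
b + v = [[-0.91,0.45], [-2.59,0.48]]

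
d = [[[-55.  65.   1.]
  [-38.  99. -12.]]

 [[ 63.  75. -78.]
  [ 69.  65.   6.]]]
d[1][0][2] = -78.0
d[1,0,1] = 75.0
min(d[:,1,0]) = -38.0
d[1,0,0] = 63.0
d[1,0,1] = 75.0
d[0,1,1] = 99.0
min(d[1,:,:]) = -78.0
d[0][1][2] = -12.0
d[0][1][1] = 99.0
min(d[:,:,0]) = -55.0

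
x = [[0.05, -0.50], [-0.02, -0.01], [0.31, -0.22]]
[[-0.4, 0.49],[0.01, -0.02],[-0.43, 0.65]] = x@ [[-0.88, 1.52], [0.71, -0.82]]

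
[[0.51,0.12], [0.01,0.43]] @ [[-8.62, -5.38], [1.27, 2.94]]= [[-4.24, -2.39], [0.46, 1.21]]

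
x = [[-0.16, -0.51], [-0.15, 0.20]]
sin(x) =[[-0.16, -0.50], [-0.15, 0.2]]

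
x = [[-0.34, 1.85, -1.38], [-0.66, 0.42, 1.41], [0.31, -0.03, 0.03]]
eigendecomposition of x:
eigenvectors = [[-0.86+0.00j, -0.86-0.00j, (0.69+0j)], [-0.02-0.47j, (-0.02+0.47j), (0.61+0j)], [(0.05+0.19j), (0.05-0.19j), (0.38+0j)]]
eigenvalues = [(-0.22+1.32j), (-0.22-1.32j), (0.55+0j)]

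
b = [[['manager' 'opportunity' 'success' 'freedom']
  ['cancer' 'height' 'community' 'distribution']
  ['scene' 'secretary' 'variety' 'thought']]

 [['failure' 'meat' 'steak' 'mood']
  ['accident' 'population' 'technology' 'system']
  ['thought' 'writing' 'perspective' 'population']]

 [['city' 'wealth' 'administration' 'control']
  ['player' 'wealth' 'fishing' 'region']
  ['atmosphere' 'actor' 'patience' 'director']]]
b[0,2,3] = 'thought'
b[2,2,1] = 'actor'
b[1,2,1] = 'writing'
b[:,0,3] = ['freedom', 'mood', 'control']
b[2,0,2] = 'administration'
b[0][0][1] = 'opportunity'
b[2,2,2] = 'patience'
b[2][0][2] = 'administration'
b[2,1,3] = 'region'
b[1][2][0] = 'thought'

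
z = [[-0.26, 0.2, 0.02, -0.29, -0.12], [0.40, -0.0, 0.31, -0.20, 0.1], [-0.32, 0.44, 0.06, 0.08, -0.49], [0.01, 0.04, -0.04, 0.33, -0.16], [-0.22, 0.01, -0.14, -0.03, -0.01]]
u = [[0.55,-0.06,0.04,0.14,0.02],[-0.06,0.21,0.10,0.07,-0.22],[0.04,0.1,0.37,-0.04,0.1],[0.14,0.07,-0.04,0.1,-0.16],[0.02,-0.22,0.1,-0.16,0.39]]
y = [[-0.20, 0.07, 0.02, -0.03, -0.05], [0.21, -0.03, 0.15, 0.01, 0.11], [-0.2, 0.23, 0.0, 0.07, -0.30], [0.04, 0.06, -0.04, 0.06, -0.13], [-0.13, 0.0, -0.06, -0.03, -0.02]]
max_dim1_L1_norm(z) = 1.39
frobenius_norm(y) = 0.60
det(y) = -0.00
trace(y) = -0.19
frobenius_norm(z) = 1.12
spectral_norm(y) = 0.53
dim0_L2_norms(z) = [0.62, 0.49, 0.35, 0.49, 0.54]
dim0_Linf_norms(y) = [0.21, 0.23, 0.15, 0.07, 0.3]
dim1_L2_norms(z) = [0.45, 0.55, 0.74, 0.37, 0.26]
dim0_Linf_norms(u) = [0.55, 0.22, 0.37, 0.16, 0.39]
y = z @ u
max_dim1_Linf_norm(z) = 0.49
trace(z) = 0.12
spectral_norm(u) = 0.61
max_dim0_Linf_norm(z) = 0.49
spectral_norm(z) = 0.88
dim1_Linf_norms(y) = [0.2, 0.21, 0.3, 0.13, 0.13]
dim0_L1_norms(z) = [1.21, 0.69, 0.57, 0.93, 0.88]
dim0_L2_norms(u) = [0.57, 0.33, 0.4, 0.25, 0.49]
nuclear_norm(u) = 1.63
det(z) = -0.00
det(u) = -0.00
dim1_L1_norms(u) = [0.81, 0.66, 0.65, 0.51, 0.89]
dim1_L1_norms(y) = [0.37, 0.51, 0.8, 0.33, 0.24]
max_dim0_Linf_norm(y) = 0.3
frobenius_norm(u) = 0.95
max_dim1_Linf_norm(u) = 0.55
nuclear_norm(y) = 0.93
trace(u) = 1.62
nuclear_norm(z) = 1.88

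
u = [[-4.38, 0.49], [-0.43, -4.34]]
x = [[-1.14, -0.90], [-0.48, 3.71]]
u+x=[[-5.52,-0.41], [-0.91,-0.63]]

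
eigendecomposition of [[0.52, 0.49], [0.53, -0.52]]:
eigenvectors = [[0.92, -0.37], [0.39, 0.93]]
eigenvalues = [0.73, -0.73]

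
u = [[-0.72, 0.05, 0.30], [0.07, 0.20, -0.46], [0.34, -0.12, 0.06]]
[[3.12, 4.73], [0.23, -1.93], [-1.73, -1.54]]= u@[[-4.68, -5.71], [0.67, -2.11], [-0.93, 2.4]]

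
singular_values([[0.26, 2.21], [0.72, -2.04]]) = [3.02, 0.7]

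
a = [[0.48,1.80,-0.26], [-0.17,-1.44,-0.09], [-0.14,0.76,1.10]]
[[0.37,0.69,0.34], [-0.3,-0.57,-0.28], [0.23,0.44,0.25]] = a @ [[0.1, 0.19, 0.09],[0.19, 0.36, 0.18],[0.09, 0.18, 0.11]]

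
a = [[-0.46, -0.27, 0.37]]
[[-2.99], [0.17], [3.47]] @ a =[[1.38, 0.81, -1.11], [-0.08, -0.05, 0.06], [-1.6, -0.94, 1.28]]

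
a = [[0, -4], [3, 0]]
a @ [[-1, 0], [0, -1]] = [[0, 4], [-3, 0]]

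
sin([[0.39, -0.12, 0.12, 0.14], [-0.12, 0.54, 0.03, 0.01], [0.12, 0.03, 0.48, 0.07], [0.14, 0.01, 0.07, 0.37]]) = [[0.37, -0.11, 0.11, 0.13], [-0.11, 0.51, 0.03, 0.01], [0.11, 0.03, 0.46, 0.06], [0.13, 0.01, 0.06, 0.36]]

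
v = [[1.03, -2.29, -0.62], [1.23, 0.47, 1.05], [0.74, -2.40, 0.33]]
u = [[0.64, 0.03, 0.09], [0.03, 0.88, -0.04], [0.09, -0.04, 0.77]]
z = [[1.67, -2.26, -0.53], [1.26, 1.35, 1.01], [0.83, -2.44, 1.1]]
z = u + v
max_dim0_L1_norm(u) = 0.95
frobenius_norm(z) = 4.52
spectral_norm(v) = 3.55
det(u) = 0.42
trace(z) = 4.12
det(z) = 10.06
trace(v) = 1.83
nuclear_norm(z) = 7.15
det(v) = 3.95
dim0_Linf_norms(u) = [0.64, 0.88, 0.77]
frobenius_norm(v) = 3.99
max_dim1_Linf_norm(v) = 2.4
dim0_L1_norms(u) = [0.76, 0.95, 0.9]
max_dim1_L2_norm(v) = 2.59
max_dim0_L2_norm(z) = 3.59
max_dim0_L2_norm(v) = 3.35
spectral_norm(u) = 0.89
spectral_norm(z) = 3.83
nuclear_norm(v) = 5.91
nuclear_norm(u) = 2.29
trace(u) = 2.29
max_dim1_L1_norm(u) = 0.95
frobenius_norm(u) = 1.34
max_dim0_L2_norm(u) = 0.88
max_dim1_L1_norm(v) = 3.94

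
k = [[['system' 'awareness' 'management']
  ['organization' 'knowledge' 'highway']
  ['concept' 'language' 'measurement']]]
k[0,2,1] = 'language'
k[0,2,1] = 'language'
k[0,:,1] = ['awareness', 'knowledge', 'language']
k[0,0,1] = 'awareness'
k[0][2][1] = 'language'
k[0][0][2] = 'management'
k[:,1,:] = [['organization', 'knowledge', 'highway']]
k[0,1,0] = 'organization'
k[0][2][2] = 'measurement'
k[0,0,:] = ['system', 'awareness', 'management']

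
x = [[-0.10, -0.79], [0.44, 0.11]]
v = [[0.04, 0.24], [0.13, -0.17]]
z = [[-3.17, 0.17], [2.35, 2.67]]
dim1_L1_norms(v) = [0.28, 0.3]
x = z @ v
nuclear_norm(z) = 6.36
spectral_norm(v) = 0.30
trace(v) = -0.13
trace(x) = 0.01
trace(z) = -0.50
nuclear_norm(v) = 0.43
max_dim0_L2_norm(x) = 0.8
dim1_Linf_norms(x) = [0.79, 0.44]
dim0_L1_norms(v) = [0.17, 0.41]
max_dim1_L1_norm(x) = 0.89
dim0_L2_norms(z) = [3.95, 2.68]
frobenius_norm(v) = 0.32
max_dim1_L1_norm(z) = 5.02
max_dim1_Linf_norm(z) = 3.17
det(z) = -8.86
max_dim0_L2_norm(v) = 0.29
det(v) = -0.04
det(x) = 0.34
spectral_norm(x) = 0.82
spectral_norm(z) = 4.30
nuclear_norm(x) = 1.23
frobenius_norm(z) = 4.77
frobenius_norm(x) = 0.92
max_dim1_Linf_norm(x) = 0.79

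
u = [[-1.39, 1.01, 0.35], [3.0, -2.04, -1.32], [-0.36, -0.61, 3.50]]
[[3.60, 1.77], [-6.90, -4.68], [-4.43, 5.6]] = u@[[1.54, 0.07],  [5.72, 1.22],  [-0.11, 1.82]]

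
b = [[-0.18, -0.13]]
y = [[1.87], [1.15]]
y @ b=[[-0.34, -0.24],[-0.21, -0.15]]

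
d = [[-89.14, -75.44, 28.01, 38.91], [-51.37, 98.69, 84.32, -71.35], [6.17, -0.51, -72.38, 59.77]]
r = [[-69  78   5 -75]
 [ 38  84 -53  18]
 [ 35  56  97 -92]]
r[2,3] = -92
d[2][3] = 59.77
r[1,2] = -53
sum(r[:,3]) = -149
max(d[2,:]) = 59.77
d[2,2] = -72.38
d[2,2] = -72.38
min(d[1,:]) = -71.35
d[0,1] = -75.44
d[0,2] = 28.01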